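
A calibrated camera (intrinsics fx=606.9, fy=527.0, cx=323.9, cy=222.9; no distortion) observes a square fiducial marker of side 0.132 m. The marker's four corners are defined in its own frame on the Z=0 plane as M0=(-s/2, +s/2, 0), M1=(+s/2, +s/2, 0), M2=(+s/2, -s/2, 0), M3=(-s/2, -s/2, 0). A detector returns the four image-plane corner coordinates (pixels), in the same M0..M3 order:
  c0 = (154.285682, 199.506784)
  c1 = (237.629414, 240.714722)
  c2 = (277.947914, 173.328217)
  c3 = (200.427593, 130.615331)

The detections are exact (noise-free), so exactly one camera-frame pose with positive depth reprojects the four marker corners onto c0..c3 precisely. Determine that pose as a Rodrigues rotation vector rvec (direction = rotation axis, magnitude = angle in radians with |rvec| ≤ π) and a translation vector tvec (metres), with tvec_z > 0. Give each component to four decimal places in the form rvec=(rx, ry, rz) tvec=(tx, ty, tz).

rvec=(-0.2161, -0.4070, 0.4894) tvec=(-0.1484, -0.0605, 0.8593)

Intrinsics K: fx=606.9, fy=527.0, cx=323.9, cy=222.9
Marker side s = 0.132 m; corners in marker frame (Z=0):
  M0 = (-0.0660, +0.0660, 0)
  M1 = (+0.0660, +0.0660, 0)
  M2 = (+0.0660, -0.0660, 0)
  M3 = (-0.0660, -0.0660, 0)
Detected image corners:
  c0 = (154.285682, 199.506784) px
  c1 = (237.629414, 240.714722) px
  c2 = (277.947914, 173.328217) px
  c3 = (200.427593, 130.615331) px
Planar DLT: solve 8×8 A·h = b for H (H[2,2]=1):
  H  [+691.39792 -401.90995 +219.07142]
  H  [+388.61176 +451.96433 +185.79203]
  H  [+0.37949 -0.34453 +1.00000]
B = K⁻¹H; ‖b₁‖=1.163711, ‖b₂‖=1.163711; λ = 2/(‖b₁‖+‖b₂‖) = 0.859320, sign → tz>0 ⇒ λ=+0.859320
r₁ = λ·B[:,0] = (+0.80492,+0.49574,+0.32610); r₂ = λ·B[:,1] = (-0.41106,+0.86219,-0.29606)
r₃ = r₁×r₂ = (-0.42793,+0.10426,+0.89778); SVD([r₁ r₂ r₃]) → R = UVᵀ:
  R  [+0.80492 -0.41106 -0.42793]
  R  [+0.49574 +0.86219 +0.10426]
  R  [+0.32610 -0.29606 +0.89778]
t = (-0.14843, -0.06051, +0.85932) m
tr R = 2.564892; θ = arccos((tr R − 1)/2) = 0.672212 rad = 38.515°
axis k = ((R−Rᵀ)₃₂, (R−Rᵀ)₁₃, (R−Rᵀ)₂₁) / (2 sinθ) = (-0.321433, -0.605436, +0.728099)
rvec = θ·k = (-0.216071, -0.406981, +0.489437)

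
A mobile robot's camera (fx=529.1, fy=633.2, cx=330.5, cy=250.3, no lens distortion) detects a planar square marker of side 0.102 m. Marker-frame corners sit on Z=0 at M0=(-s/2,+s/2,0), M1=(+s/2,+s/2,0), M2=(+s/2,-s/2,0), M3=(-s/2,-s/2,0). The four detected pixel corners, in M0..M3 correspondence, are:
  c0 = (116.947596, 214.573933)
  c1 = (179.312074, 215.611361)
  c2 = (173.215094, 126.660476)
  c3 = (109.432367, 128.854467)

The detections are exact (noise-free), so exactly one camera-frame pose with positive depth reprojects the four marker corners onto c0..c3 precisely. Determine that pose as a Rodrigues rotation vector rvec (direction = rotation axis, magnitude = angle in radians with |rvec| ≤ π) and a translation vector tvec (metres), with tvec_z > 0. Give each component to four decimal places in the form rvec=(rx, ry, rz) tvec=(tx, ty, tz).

rvec=(0.1965, 0.2736, 0.0004) tvec=(-0.2618, -0.0919, 0.7434)

Intrinsics K: fx=529.1, fy=633.2, cx=330.5, cy=250.3
Marker side s = 0.102 m; corners in marker frame (Z=0):
  M0 = (-0.0510, +0.0510, 0)
  M1 = (+0.0510, +0.0510, 0)
  M2 = (+0.0510, -0.0510, 0)
  M3 = (-0.0510, -0.0510, 0)
Detected image corners:
  c0 = (116.947596, 214.573933) px
  c1 = (179.312074, 215.611361) px
  c2 = (173.215094, 126.660476) px
  c3 = (109.432367, 128.854467) px
Planar DLT: solve 8×8 A·h = b for H (H[2,2]=1):
  H  [+566.02605 +104.39737 +144.19113]
  H  [-67.34936 +900.40406 +172.00809]
  H  [-0.36103 +0.25940 +1.00000]
B = K⁻¹H; ‖b₁‖=1.345169, ‖b₂‖=1.345169; λ = 2/(‖b₁‖+‖b₂‖) = 0.743401, sign → tz>0 ⇒ λ=+0.743401
r₁ = λ·B[:,0] = (+0.96293,+0.02702,-0.26839); r₂ = λ·B[:,1] = (+0.02622,+0.98088,+0.19284)
r₃ = r₁×r₂ = (+0.26847,-0.19273,+0.94381); SVD([r₁ r₂ r₃]) → R = UVᵀ:
  R  [+0.96293 +0.02622 +0.26847]
  R  [+0.02702 +0.98088 -0.19273]
  R  [-0.26839 +0.19284 +0.94381]
t = (-0.26177, -0.09192, +0.74340) m
tr R = 2.887622; θ = arccos((tr R − 1)/2) = 0.336819 rad = 19.298°
axis k = ((R−Rᵀ)₃₂, (R−Rᵀ)₁₃, (R−Rᵀ)₂₁) / (2 sinθ) = (+0.583343, +0.812225, +0.001208)
rvec = θ·k = (+0.196481, +0.273573, +0.000407)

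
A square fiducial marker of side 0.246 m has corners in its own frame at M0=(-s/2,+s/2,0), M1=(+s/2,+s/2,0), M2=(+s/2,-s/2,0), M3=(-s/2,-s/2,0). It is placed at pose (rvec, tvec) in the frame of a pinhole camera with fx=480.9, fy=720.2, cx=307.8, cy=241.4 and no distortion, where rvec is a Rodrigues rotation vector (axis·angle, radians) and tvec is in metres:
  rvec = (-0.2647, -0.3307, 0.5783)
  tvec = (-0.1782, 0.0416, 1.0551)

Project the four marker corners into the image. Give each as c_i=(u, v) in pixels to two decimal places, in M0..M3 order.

c0=(144.32, 292.85) c1=(242.57, 387.28) c2=(298.69, 249.59) c3=(210.98, 155.13)

Intrinsics K: fx=480.9, fy=720.2, cx=307.8, cy=241.4
Marker side s = 0.246 m; corners in marker frame (Z=0):
  M0 = (-0.1230, +0.1230, 0)
  M1 = (+0.1230, +0.1230, 0)
  M2 = (+0.1230, -0.1230, 0)
  M3 = (-0.1230, -0.1230, 0)
rvec = (-0.2647, -0.3307, 0.5783), |rvec| = θ = 0.71684 rad = 41.072°
Rodrigues: sinθ=0.65701, 1−cosθ=0.24611; R = I + sinθ·[k]× + (1−cosθ)·[k]×²:
    [+0.78744 -0.48810 -0.37641]
    [+0.57196 +0.80627 +0.15101]
    [+0.22978 -0.33420 +0.91406]
t = (-0.1782, 0.0416, 1.0551) m
M0: Pc = R·M0+t = (-0.33509, +0.07042, +0.98573); u = 480.9·(-0.33509)/0.98573 + 307.8 = 144.3212, v = 720.2·(+0.07042)/0.98573 + 241.4 = 292.8508
M1: Pc = R·M1+t = (-0.14138, +0.21112, +1.04226); u = 480.9·(-0.14138)/1.04226 + 307.8 = 242.5663, v = 720.2·(+0.21112)/1.04226 + 241.4 = 387.2849
M2: Pc = R·M2+t = (-0.02131, +0.01278, +1.12447); u = 480.9·(-0.02131)/1.12447 + 307.8 = 298.6874, v = 720.2·(+0.01278)/1.12447 + 241.4 = 249.5853
M3: Pc = R·M3+t = (-0.21502, -0.12792, +1.06794); u = 480.9·(-0.21502)/1.06794 + 307.8 = 210.9760, v = 720.2·(-0.12792)/1.06794 + 241.4 = 155.1326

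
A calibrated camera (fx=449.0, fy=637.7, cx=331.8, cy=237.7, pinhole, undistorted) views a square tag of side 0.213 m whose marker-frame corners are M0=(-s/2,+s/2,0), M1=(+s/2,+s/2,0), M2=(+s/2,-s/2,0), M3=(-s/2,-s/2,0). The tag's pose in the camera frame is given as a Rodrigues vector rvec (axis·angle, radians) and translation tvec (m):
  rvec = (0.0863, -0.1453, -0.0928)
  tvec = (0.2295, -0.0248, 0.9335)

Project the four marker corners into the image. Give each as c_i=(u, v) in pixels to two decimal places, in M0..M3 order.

c0=(396.48, 300.44) c1=(492.78, 284.52) c2=(487.40, 141.95) c3=(388.83, 153.52)

Intrinsics K: fx=449.0, fy=637.7, cx=331.8, cy=237.7
Marker side s = 0.213 m; corners in marker frame (Z=0):
  M0 = (-0.1065, +0.1065, 0)
  M1 = (+0.1065, +0.1065, 0)
  M2 = (+0.1065, -0.1065, 0)
  M3 = (-0.1065, -0.1065, 0)
rvec = (0.0863, -0.1453, -0.0928), |rvec| = θ = 0.19280 rad = 11.047°
Rodrigues: sinθ=0.19161, 1−cosθ=0.01853; R = I + sinθ·[k]× + (1−cosθ)·[k]×²:
    [+0.98518 +0.08598 -0.14839]
    [-0.09848 +0.99200 -0.07905]
    [+0.14041 +0.09249 +0.98576]
t = (0.2295, -0.0248, 0.9335) m
M0: Pc = R·M0+t = (+0.13373, +0.09134, +0.92840); u = 449.0·(+0.13373)/0.92840 + 331.8 = 396.4779, v = 637.7·(+0.09134)/0.92840 + 237.7 = 300.4366
M1: Pc = R·M1+t = (+0.34358, +0.07036, +0.95830); u = 449.0·(+0.34358)/0.95830 + 331.8 = 492.7790, v = 637.7·(+0.07036)/0.95830 + 237.7 = 284.5207
M2: Pc = R·M2+t = (+0.32527, -0.14094, +0.93860); u = 449.0·(+0.32527)/0.93860 + 331.8 = 487.3974, v = 637.7·(-0.14094)/0.93860 + 237.7 = 141.9467
M3: Pc = R·M3+t = (+0.11542, -0.11996, +0.90870); u = 449.0·(+0.11542)/0.90870 + 331.8 = 388.8314, v = 637.7·(-0.11996)/0.90870 + 237.7 = 153.5153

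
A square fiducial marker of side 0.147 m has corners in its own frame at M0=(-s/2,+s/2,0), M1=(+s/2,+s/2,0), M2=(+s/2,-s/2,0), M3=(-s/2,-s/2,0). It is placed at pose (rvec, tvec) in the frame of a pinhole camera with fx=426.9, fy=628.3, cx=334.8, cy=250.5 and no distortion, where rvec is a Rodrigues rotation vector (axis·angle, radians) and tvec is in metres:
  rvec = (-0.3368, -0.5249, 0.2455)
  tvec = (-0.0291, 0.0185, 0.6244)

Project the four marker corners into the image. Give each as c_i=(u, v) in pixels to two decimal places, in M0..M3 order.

c0=(258.22, 320.53) c1=(349.75, 359.09) c2=(361.60, 226.76) c3=(279.46, 177.60)

Intrinsics K: fx=426.9, fy=628.3, cx=334.8, cy=250.5
Marker side s = 0.147 m; corners in marker frame (Z=0):
  M0 = (-0.0735, +0.0735, 0)
  M1 = (+0.0735, +0.0735, 0)
  M2 = (+0.0735, -0.0735, 0)
  M3 = (-0.0735, -0.0735, 0)
rvec = (-0.3368, -0.5249, 0.2455), |rvec| = θ = 0.67024 rad = 38.402°
Rodrigues: sinθ=0.62118, 1−cosθ=0.21633; R = I + sinθ·[k]× + (1−cosθ)·[k]×²:
    [+0.83830 -0.14239 -0.52629]
    [+0.31266 +0.91635 +0.25009]
    [+0.44666 -0.37420 +0.81270]
t = (-0.0291, 0.0185, 0.6244) m
M0: Pc = R·M0+t = (-0.10118, +0.06287, +0.56407); u = 426.9·(-0.10118)/0.56407 + 334.8 = 258.2239, v = 628.3·(+0.06287)/0.56407 + 250.5 = 320.5306
M1: Pc = R·M1+t = (+0.02205, +0.10883, +0.62973); u = 426.9·(+0.02205)/0.62973 + 334.8 = 349.7472, v = 628.3·(+0.10883)/0.62973 + 250.5 = 359.0860
M2: Pc = R·M2+t = (+0.04298, -0.02587, +0.68473); u = 426.9·(+0.04298)/0.68473 + 334.8 = 361.5966, v = 628.3·(-0.02587)/0.68473 + 250.5 = 226.7610
M3: Pc = R·M3+t = (-0.08025, -0.07183, +0.61907); u = 426.9·(-0.08025)/0.61907 + 334.8 = 279.4622, v = 628.3·(-0.07183)/0.61907 + 250.5 = 177.5972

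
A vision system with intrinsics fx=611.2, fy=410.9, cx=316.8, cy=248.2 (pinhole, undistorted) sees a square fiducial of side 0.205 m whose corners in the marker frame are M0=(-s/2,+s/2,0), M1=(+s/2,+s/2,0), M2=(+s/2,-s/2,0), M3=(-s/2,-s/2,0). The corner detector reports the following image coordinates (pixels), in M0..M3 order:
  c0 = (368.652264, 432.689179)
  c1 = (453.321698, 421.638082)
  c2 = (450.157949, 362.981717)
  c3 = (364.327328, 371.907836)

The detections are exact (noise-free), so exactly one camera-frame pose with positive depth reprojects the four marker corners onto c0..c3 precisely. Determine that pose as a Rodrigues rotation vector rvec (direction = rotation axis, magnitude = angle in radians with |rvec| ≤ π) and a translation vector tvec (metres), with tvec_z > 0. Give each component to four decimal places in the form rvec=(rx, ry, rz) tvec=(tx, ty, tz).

Intrinsics K: fx=611.2, fy=410.9, cx=316.8, cy=248.2
Marker side s = 0.205 m; corners in marker frame (Z=0):
  M0 = (-0.1025, +0.1025, 0)
  M1 = (+0.1025, +0.1025, 0)
  M2 = (+0.1025, -0.1025, 0)
  M3 = (-0.1025, -0.1025, 0)
Detected image corners:
  c0 = (368.652264, 432.689179) px
  c1 = (453.321698, 421.638082) px
  c2 = (450.157949, 362.981717) px
  c3 = (364.327328, 371.907836) px
Planar DLT: solve 8×8 A·h = b for H (H[2,2]=1):
  H  [+490.84488 +42.10047 +409.92705]
  H  [+24.08672 +314.41306 +397.38906]
  H  [+0.18334 +0.05839 +1.00000]
B = K⁻¹H; ‖b₁‖=0.733260, ‖b₂‖=0.733260; λ = 2/(‖b₁‖+‖b₂‖) = 1.363772, sign → tz>0 ⇒ λ=+1.363772
r₁ = λ·B[:,0] = (+0.96562,-0.07109,+0.25004); r₂ = λ·B[:,1] = (+0.05266,+0.99543,+0.07963)
r₃ = r₁×r₂ = (-0.25456,-0.06373,+0.96496); SVD([r₁ r₂ r₃]) → R = UVᵀ:
  R  [+0.96562 +0.05266 -0.25456]
  R  [-0.07109 +0.99543 -0.06373]
  R  [+0.25004 +0.07963 +0.96496]
t = (+0.20779, +0.49516, +1.36377) m
tr R = 2.926011; θ = arccos((tr R − 1)/2) = 0.272854 rad = 15.633°
axis k = ((R−Rᵀ)₃₂, (R−Rᵀ)₁₃, (R−Rᵀ)₂₁) / (2 sinθ) = (+0.265990, -0.936230, -0.229613)
rvec = θ·k = (+0.072576, -0.255454, -0.062651)

rvec=(0.0726, -0.2555, -0.0627) tvec=(0.2078, 0.4952, 1.3638)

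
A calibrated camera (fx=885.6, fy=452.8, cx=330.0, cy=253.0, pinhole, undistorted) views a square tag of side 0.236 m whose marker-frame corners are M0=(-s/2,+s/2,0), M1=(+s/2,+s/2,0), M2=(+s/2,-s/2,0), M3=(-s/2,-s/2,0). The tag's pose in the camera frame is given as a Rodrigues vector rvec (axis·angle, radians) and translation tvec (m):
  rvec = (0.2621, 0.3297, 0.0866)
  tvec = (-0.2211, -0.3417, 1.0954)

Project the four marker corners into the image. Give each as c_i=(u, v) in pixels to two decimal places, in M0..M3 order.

c0=(73.30, 158.41) c1=(236.83, 164.49) c2=(239.52, 58.92) c3=(66.40, 59.48)

Intrinsics K: fx=885.6, fy=452.8, cx=330.0, cy=253.0
Marker side s = 0.236 m; corners in marker frame (Z=0):
  M0 = (-0.1180, +0.1180, 0)
  M1 = (+0.1180, +0.1180, 0)
  M2 = (+0.1180, -0.1180, 0)
  M3 = (-0.1180, -0.1180, 0)
rvec = (0.2621, 0.3297, 0.0866), |rvec| = θ = 0.43000 rad = 24.637°
Rodrigues: sinθ=0.41687, 1−cosθ=0.09103; R = I + sinθ·[k]× + (1−cosθ)·[k]×²:
    [+0.94279 -0.04141 +0.33081]
    [+0.12650 +0.96249 -0.24004]
    [-0.30846 +0.26815 +0.91266]
t = (-0.2211, -0.3417, 1.0954) m
M0: Pc = R·M0+t = (-0.33724, -0.24305, +1.16344); u = 885.6·(-0.33724)/1.16344 + 330.0 = 73.2995, v = 452.8·(-0.24305)/1.16344 + 253.0 = 158.4057
M1: Pc = R·M1+t = (-0.11474, -0.21320, +1.09064); u = 885.6·(-0.11474)/1.09064 + 330.0 = 236.8336, v = 452.8·(-0.21320)/1.09064 + 253.0 = 164.4865
M2: Pc = R·M2+t = (-0.10496, -0.44035, +1.02736); u = 885.6·(-0.10496)/1.02736 + 330.0 = 239.5190, v = 452.8·(-0.44035)/1.02736 + 253.0 = 58.9212
M3: Pc = R·M3+t = (-0.32746, -0.47020, +1.10016); u = 885.6·(-0.32746)/1.10016 + 330.0 = 66.4001, v = 452.8·(-0.47020)/1.10016 + 253.0 = 59.4758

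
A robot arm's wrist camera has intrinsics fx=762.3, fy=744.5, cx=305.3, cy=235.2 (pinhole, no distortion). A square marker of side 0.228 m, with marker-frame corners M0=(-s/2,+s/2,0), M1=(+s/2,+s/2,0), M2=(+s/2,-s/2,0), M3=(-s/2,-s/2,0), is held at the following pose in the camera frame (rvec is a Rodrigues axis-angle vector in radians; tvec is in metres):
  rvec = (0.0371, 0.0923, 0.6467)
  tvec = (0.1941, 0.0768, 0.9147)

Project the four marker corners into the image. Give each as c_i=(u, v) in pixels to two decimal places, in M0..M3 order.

Intrinsics K: fx=762.3, fy=744.5, cx=305.3, cy=235.2
Marker side s = 0.228 m; corners in marker frame (Z=0):
  M0 = (-0.1140, +0.1140, 0)
  M1 = (+0.1140, +0.1140, 0)
  M2 = (+0.1140, -0.1140, 0)
  M3 = (-0.1140, -0.1140, 0)
rvec = (0.0371, 0.0923, 0.6467), |rvec| = θ = 0.65431 rad = 37.489°
Rodrigues: sinθ=0.60861, 1−cosθ=0.20653; R = I + sinθ·[k]× + (1−cosθ)·[k]×²:
    [+0.79413 -0.59988 +0.09743]
    [+0.60319 +0.79758 -0.00571]
    [-0.07428 +0.06330 +0.99523]
t = (0.1941, 0.0768, 0.9147) m
M0: Pc = R·M0+t = (+0.03518, +0.09896, +0.93038); u = 762.3·(+0.03518)/0.93038 + 305.3 = 334.1261, v = 744.5·(+0.09896)/0.93038 + 235.2 = 314.3892
M1: Pc = R·M1+t = (+0.21624, +0.23649, +0.91345); u = 762.3·(+0.21624)/0.91345 + 305.3 = 485.7626, v = 744.5·(+0.23649)/0.91345 + 235.2 = 427.9473
M2: Pc = R·M2+t = (+0.35302, +0.05464, +0.89902); u = 762.3·(+0.35302)/0.89902 + 305.3 = 604.6336, v = 744.5·(+0.05464)/0.89902 + 235.2 = 280.4481
M3: Pc = R·M3+t = (+0.17196, -0.08289, +0.91595); u = 762.3·(+0.17196)/0.91595 + 305.3 = 448.4097, v = 744.5·(-0.08289)/0.91595 + 235.2 = 167.8278

c0=(334.13, 314.39) c1=(485.76, 427.95) c2=(604.63, 280.45) c3=(448.41, 167.83)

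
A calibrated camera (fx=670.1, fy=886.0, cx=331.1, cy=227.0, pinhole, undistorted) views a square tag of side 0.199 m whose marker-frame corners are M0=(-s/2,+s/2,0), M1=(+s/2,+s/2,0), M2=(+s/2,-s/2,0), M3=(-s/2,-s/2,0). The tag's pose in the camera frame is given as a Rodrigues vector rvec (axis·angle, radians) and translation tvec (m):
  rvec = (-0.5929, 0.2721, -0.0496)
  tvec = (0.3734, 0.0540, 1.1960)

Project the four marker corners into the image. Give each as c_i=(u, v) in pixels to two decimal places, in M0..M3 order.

Intrinsics K: fx=670.1, fy=886.0, cx=331.1, cy=227.0
Marker side s = 0.199 m; corners in marker frame (Z=0):
  M0 = (-0.0995, +0.0995, 0)
  M1 = (+0.0995, +0.0995, 0)
  M2 = (+0.0995, -0.0995, 0)
  M3 = (-0.0995, -0.0995, 0)
rvec = (-0.5929, 0.2721, -0.0496), |rvec| = θ = 0.65424 rad = 37.485°
Rodrigues: sinθ=0.60856, 1−cosθ=0.20649; R = I + sinθ·[k]× + (1−cosθ)·[k]×²:
    [+0.96310 -0.03169 +0.26729]
    [-0.12396 +0.82923 +0.54499]
    [-0.23891 -0.55801 +0.79470]
t = (0.3734, 0.0540, 1.1960) m
M0: Pc = R·M0+t = (+0.27442, +0.14884, +1.16425); u = 670.1·(+0.27442)/1.16425 + 331.1 = 489.0455, v = 886.0·(+0.14884)/1.16425 + 227.0 = 340.2700
M1: Pc = R·M1+t = (+0.46607, +0.12417, +1.11671); u = 670.1·(+0.46607)/1.11671 + 331.1 = 610.7767, v = 886.0·(+0.12417)/1.11671 + 227.0 = 325.5201
M2: Pc = R·M2+t = (+0.47238, -0.04084, +1.22775); u = 670.1·(+0.47238)/1.22775 + 331.1 = 588.9234, v = 886.0·(-0.04084)/1.22775 + 227.0 = 197.5261
M3: Pc = R·M3+t = (+0.28073, -0.01617, +1.27529); u = 670.1·(+0.28073)/1.27529 + 331.1 = 478.6064, v = 886.0·(-0.01617)/1.27529 + 227.0 = 215.7634

c0=(489.05, 340.27) c1=(610.78, 325.52) c2=(588.92, 197.53) c3=(478.61, 215.76)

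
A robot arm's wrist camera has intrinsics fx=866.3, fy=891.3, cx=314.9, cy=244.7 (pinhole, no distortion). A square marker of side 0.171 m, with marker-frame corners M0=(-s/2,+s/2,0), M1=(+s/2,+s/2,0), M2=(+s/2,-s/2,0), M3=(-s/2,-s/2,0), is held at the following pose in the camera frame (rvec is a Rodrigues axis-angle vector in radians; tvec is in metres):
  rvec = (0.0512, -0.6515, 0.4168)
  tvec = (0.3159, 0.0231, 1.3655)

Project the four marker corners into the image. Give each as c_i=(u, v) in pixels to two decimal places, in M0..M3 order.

c0=(461.48, 292.85) c1=(526.04, 328.32) c2=(564.74, 229.42) c3=(503.87, 186.66)

Intrinsics K: fx=866.3, fy=891.3, cx=314.9, cy=244.7
Marker side s = 0.171 m; corners in marker frame (Z=0):
  M0 = (-0.0855, +0.0855, 0)
  M1 = (+0.0855, +0.0855, 0)
  M2 = (+0.0855, -0.0855, 0)
  M3 = (-0.0855, -0.0855, 0)
rvec = (0.0512, -0.6515, 0.4168), |rvec| = θ = 0.77511 rad = 44.411°
Rodrigues: sinθ=0.69979, 1−cosθ=0.28566; R = I + sinθ·[k]× + (1−cosθ)·[k]×²:
    [+0.71559 -0.39216 -0.57805]
    [+0.36044 +0.91616 -0.17533]
    [+0.59834 -0.08288 +0.79694]
t = (0.3159, 0.0231, 1.3655) m
M0: Pc = R·M0+t = (+0.22119, +0.07061, +1.30726); u = 866.3·(+0.22119)/1.30726 + 314.9 = 461.4778, v = 891.3·(+0.07061)/1.30726 + 244.7 = 292.8451
M1: Pc = R·M1+t = (+0.34355, +0.13225, +1.40957); u = 866.3·(+0.34355)/1.40957 + 314.9 = 526.0423, v = 891.3·(+0.13225)/1.40957 + 244.7 = 328.3236
M2: Pc = R·M2+t = (+0.41061, -0.02441, +1.42374); u = 866.3·(+0.41061)/1.42374 + 314.9 = 564.7438, v = 891.3·(-0.02441)/1.42374 + 244.7 = 229.4165
M3: Pc = R·M3+t = (+0.28825, -0.08605, +1.32143); u = 866.3·(+0.28825)/1.32143 + 314.9 = 503.8684, v = 891.3·(-0.08605)/1.32143 + 244.7 = 186.6602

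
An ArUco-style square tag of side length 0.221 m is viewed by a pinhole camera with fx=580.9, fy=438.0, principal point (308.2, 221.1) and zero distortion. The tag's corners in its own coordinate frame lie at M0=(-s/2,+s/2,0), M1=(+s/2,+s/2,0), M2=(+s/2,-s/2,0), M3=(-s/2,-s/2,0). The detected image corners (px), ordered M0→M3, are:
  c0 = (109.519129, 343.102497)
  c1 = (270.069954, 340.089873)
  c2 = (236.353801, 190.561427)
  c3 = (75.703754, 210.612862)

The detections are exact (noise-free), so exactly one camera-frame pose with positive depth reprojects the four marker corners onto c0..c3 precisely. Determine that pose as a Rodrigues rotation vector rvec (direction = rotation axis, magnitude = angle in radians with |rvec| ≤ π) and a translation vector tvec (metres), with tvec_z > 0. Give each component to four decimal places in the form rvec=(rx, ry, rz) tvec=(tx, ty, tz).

Intrinsics K: fx=580.9, fy=438.0, cx=308.2, cy=221.1
Marker side s = 0.221 m; corners in marker frame (Z=0):
  M0 = (-0.1105, +0.1105, 0)
  M1 = (+0.1105, +0.1105, 0)
  M2 = (+0.1105, -0.1105, 0)
  M3 = (-0.1105, -0.1105, 0)
Detected image corners:
  c0 = (109.519129, 343.102497) px
  c1 = (270.069954, 340.089873) px
  c2 = (236.353801, 190.561427) px
  c3 = (75.703754, 210.612862) px
Planar DLT: solve 8×8 A·h = b for H (H[2,2]=1):
  H  [+633.79101 +172.81596 +168.36009]
  H  [-197.34477 +667.14298 +272.33586]
  H  [-0.53730 +0.11576 +1.00000]
B = K⁻¹H; ‖b₁‖=1.488135, ‖b₂‖=1.488135; λ = 2/(‖b₁‖+‖b₂‖) = 0.671982, sign → tz>0 ⇒ λ=+0.671982
r₁ = λ·B[:,0] = (+0.92473,-0.12051,-0.36105); r₂ = λ·B[:,1] = (+0.15864,+0.98427,+0.07779)
r₃ = r₁×r₂ = (+0.34600,-0.12921,+0.92929); SVD([r₁ r₂ r₃]) → R = UVᵀ:
  R  [+0.92473 +0.15864 +0.34600]
  R  [-0.12051 +0.98427 -0.12921]
  R  [-0.36105 +0.07779 +0.92929]
t = (-0.16177, +0.07861, +0.67198) m
tr R = 2.838288; θ = arccos((tr R − 1)/2) = 0.404895 rad = 23.199°
axis k = ((R−Rᵀ)₃₂, (R−Rᵀ)₁₃, (R−Rᵀ)₂₁) / (2 sinθ) = (+0.262743, +0.897453, -0.354322)
rvec = θ·k = (+0.106383, +0.363374, -0.143463)

rvec=(0.1064, 0.3634, -0.1435) tvec=(-0.1618, 0.0786, 0.6720)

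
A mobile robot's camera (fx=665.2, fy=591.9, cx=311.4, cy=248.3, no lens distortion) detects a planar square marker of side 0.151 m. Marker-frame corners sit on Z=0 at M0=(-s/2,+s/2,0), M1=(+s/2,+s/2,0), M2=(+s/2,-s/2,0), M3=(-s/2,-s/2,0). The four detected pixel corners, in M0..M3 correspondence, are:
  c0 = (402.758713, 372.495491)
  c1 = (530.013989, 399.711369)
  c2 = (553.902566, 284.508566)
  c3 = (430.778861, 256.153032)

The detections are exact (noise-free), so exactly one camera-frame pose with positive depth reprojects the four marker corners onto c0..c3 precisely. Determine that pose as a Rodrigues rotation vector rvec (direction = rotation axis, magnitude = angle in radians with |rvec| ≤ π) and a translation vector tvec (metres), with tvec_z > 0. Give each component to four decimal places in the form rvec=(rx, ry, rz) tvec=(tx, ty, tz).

rvec=(-0.1375, -0.1030, 0.2436) tvec=(0.1921, 0.1013, 0.7575)

Intrinsics K: fx=665.2, fy=591.9, cx=311.4, cy=248.3
Marker side s = 0.151 m; corners in marker frame (Z=0):
  M0 = (-0.0755, +0.0755, 0)
  M1 = (+0.0755, +0.0755, 0)
  M2 = (+0.0755, -0.0755, 0)
  M3 = (-0.0755, -0.0755, 0)
Detected image corners:
  c0 = (402.758713, 372.495491) px
  c1 = (530.013989, 399.711369) px
  c2 = (553.902566, 284.508566) px
  c3 = (430.778861, 256.153032) px
Planar DLT: solve 8×8 A·h = b for H (H[2,2]=1):
  H  [+882.59002 -265.39932 +480.08454]
  H  [+220.85026 +702.56509 +327.48101]
  H  [+0.11207 -0.19533 +1.00000]
B = K⁻¹H; ‖b₁‖=1.320171, ‖b₂‖=1.320170; λ = 2/(‖b₁‖+‖b₂‖) = 0.757478, sign → tz>0 ⇒ λ=+0.757478
r₁ = λ·B[:,0] = (+0.96528,+0.24702,+0.08489); r₂ = λ·B[:,1] = (-0.23295,+0.96117,-0.14795)
r₃ = r₁×r₂ = (-0.11814,+0.12304,+0.98534); SVD([r₁ r₂ r₃]) → R = UVᵀ:
  R  [+0.96528 -0.23295 -0.11814]
  R  [+0.24702 +0.96117 +0.12304]
  R  [+0.08489 -0.14795 +0.98534]
t = (+0.19208, +0.10133, +0.75748) m
tr R = 2.911796; θ = arccos((tr R − 1)/2) = 0.298094 rad = 17.080°
axis k = ((R−Rᵀ)₃₂, (R−Rᵀ)₁₃, (R−Rᵀ)₂₁) / (2 sinθ) = (-0.461352, -0.345647, +0.817118)
rvec = θ·k = (-0.137527, -0.103035, +0.243578)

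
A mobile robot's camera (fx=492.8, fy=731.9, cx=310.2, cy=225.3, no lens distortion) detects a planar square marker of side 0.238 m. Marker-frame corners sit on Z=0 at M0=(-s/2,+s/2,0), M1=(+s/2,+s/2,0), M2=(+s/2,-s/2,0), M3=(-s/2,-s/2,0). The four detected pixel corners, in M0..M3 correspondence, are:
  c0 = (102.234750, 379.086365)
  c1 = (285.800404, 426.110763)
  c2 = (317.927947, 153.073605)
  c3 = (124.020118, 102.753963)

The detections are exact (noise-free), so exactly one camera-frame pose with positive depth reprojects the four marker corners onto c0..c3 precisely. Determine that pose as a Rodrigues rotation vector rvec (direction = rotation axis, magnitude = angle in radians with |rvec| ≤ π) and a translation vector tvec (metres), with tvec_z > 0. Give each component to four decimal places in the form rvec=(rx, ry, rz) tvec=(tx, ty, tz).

Intrinsics K: fx=492.8, fy=731.9, cx=310.2, cy=225.3
Marker side s = 0.238 m; corners in marker frame (Z=0):
  M0 = (-0.1190, +0.1190, 0)
  M1 = (+0.1190, +0.1190, 0)
  M2 = (+0.1190, -0.1190, 0)
  M3 = (-0.1190, -0.1190, 0)
Detected image corners:
  c0 = (102.234750, 379.086365) px
  c1 = (285.800404, 426.110763) px
  c2 = (317.927947, 153.073605) px
  c3 = (124.020118, 102.753963) px
Planar DLT: solve 8×8 A·h = b for H (H[2,2]=1):
  H  [+794.35733 -65.23533 +207.22962]
  H  [+206.79938 +1215.55731 +269.06815]
  H  [+0.00937 +0.23158 +1.00000]
B = K⁻¹H; ‖b₁‖=1.630222, ‖b₂‖=1.630222; λ = 2/(‖b₁‖+‖b₂‖) = 0.613413, sign → tz>0 ⇒ λ=+0.613413
r₁ = λ·B[:,0] = (+0.98516,+0.17155,+0.00575); r₂ = λ·B[:,1] = (-0.17062,+0.97504,+0.14205)
r₃ = r₁×r₂ = (+0.01876,-0.14093,+0.98984); SVD([r₁ r₂ r₃]) → R = UVᵀ:
  R  [+0.98516 -0.17062 +0.01876]
  R  [+0.17155 +0.97504 -0.14093]
  R  [+0.00575 +0.14205 +0.98984]
t = (-0.12817, +0.03668, +0.61341) m
tr R = 2.950045; θ = arccos((tr R − 1)/2) = 0.223975 rad = 12.833°
axis k = ((R−Rᵀ)₃₂, (R−Rᵀ)₁₃, (R−Rᵀ)₂₁) / (2 sinθ) = (+0.637030, +0.029300, +0.770282)
rvec = θ·k = (+0.142679, +0.006562, +0.172524)

rvec=(0.1427, 0.0066, 0.1725) tvec=(-0.1282, 0.0367, 0.6134)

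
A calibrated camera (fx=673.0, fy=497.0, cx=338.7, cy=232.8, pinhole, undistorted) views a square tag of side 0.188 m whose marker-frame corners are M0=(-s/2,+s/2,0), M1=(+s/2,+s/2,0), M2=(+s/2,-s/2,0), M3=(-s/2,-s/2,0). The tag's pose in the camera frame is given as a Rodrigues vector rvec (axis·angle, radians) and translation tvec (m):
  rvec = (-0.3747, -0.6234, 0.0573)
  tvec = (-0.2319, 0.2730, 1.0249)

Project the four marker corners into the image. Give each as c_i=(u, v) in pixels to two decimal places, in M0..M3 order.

Intrinsics K: fx=673.0, fy=497.0, cx=338.7, cy=232.8
Marker side s = 0.188 m; corners in marker frame (Z=0):
  M0 = (-0.0940, +0.0940, 0)
  M1 = (+0.0940, +0.0940, 0)
  M2 = (+0.0940, -0.0940, 0)
  M3 = (-0.0940, -0.0940, 0)
rvec = (-0.3747, -0.6234, 0.0573), |rvec| = θ = 0.72960 rad = 41.803°
Rodrigues: sinθ=0.66657, 1−cosθ=0.25456; R = I + sinθ·[k]× + (1−cosθ)·[k]×²:
    [+0.81258 +0.05935 -0.57981]
    [+0.16405 +0.93129 +0.32525]
    [+0.55928 -0.35941 +0.74701]
t = (-0.2319, 0.2730, 1.0249) m
M0: Pc = R·M0+t = (-0.30270, +0.34512, +0.93854); u = 673.0·(-0.30270)/0.93854 + 338.7 = 121.6406, v = 497.0·(+0.34512)/0.93854 + 232.8 = 415.5563
M1: Pc = R·M1+t = (-0.14994, +0.37596, +1.04369); u = 673.0·(-0.14994)/1.04369 + 338.7 = 242.0158, v = 497.0·(+0.37596)/1.04369 + 232.8 = 411.8318
M2: Pc = R·M2+t = (-0.16110, +0.20088, +1.11126); u = 673.0·(-0.16110)/1.11126 + 338.7 = 241.1367, v = 497.0·(+0.20088)/1.11126 + 232.8 = 322.6418
M3: Pc = R·M3+t = (-0.31386, +0.17004, +1.00611); u = 673.0·(-0.31386)/1.00611 + 338.7 = 128.7540, v = 497.0·(+0.17004)/1.00611 + 232.8 = 316.7953

c0=(121.64, 415.56) c1=(242.02, 411.83) c2=(241.14, 322.64) c3=(128.75, 316.80)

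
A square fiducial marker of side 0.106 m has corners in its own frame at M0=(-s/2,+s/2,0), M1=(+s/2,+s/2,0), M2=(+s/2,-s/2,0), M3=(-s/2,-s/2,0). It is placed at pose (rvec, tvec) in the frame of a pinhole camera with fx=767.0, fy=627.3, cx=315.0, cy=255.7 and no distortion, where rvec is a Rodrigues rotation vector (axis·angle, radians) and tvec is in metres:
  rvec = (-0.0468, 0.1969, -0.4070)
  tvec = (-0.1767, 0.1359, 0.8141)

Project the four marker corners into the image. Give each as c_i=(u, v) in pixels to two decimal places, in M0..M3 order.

c0=(124.21, 413.14) c1=(211.05, 383.86) c2=(173.15, 307.03) c3=(88.12, 337.77)

Intrinsics K: fx=767.0, fy=627.3, cx=315.0, cy=255.7
Marker side s = 0.106 m; corners in marker frame (Z=0):
  M0 = (-0.0530, +0.0530, 0)
  M1 = (+0.0530, +0.0530, 0)
  M2 = (+0.0530, -0.0530, 0)
  M3 = (-0.0530, -0.0530, 0)
rvec = (-0.0468, 0.1969, -0.4070), |rvec| = θ = 0.45454 rad = 26.043°
Rodrigues: sinθ=0.43905, 1−cosθ=0.10154; R = I + sinθ·[k]× + (1−cosθ)·[k]×²:
    [+0.89954 +0.38860 +0.19955]
    [-0.39766 +0.91752 +0.00582]
    [-0.18083 -0.08459 +0.97987]
t = (-0.1767, 0.1359, 0.8141) m
M0: Pc = R·M0+t = (-0.20378, +0.20560, +0.81920); u = 767.0·(-0.20378)/0.81920 + 315.0 = 124.2054, v = 627.3·(+0.20560)/0.81920 + 255.7 = 413.1407
M1: Pc = R·M1+t = (-0.10843, +0.16345, +0.80003); u = 767.0·(-0.10843)/0.80003 + 315.0 = 211.0483, v = 627.3·(+0.16345)/0.80003 + 255.7 = 383.8619
M2: Pc = R·M2+t = (-0.14962, +0.06620, +0.80900); u = 767.0·(-0.14962)/0.80900 + 315.0 = 173.1473, v = 627.3·(+0.06620)/0.80900 + 255.7 = 307.0284
M3: Pc = R·M3+t = (-0.24497, +0.10835, +0.82817); u = 767.0·(-0.24497)/0.82817 + 315.0 = 88.1218, v = 627.3·(+0.10835)/0.82817 + 255.7 = 337.7685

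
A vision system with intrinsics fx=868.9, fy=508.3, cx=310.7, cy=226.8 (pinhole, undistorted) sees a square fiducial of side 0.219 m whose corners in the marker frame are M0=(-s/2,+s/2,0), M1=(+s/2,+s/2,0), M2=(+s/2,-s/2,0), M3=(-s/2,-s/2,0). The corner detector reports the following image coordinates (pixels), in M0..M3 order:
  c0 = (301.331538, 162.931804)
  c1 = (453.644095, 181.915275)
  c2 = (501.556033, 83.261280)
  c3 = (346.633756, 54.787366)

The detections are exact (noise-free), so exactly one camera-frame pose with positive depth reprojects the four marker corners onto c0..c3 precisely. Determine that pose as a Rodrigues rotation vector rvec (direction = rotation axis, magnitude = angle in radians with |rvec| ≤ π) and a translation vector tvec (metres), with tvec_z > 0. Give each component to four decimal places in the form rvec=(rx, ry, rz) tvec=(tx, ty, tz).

rvec=(0.2541, -0.3930, 0.2007) tvec=(0.1142, -0.2199, 1.0694)

Intrinsics K: fx=868.9, fy=508.3, cx=310.7, cy=226.8
Marker side s = 0.219 m; corners in marker frame (Z=0):
  M0 = (-0.1095, +0.1095, 0)
  M1 = (+0.1095, +0.1095, 0)
  M2 = (+0.1095, -0.1095, 0)
  M3 = (-0.1095, -0.1095, 0)
Detected image corners:
  c0 = (301.331538, 162.931804) px
  c1 = (453.644095, 181.915275) px
  c2 = (501.556033, 83.261280) px
  c3 = (346.633756, 54.787366) px
Planar DLT: solve 8×8 A·h = b for H (H[2,2]=1):
  H  [+851.69463 -136.35013 +403.45844]
  H  [+153.18964 +494.35921 +122.29490]
  H  [+0.37518 +0.19140 +1.00000]
B = K⁻¹H; ‖b₁‖=0.935145, ‖b₂‖=0.935145; λ = 2/(‖b₁‖+‖b₂‖) = 1.069353, sign → tz>0 ⇒ λ=+1.069353
r₁ = λ·B[:,0] = (+0.90472,+0.14326,+0.40120); r₂ = λ·B[:,1] = (-0.24099,+0.94870,+0.20468)
r₃ = r₁×r₂ = (-0.35130,-0.28186,+0.89283); SVD([r₁ r₂ r₃]) → R = UVᵀ:
  R  [+0.90472 -0.24099 -0.35130]
  R  [+0.14326 +0.94870 -0.28186]
  R  [+0.40120 +0.20468 +0.89283]
t = (+0.11416, -0.21986, +1.06935) m
tr R = 2.746244; θ = arccos((tr R − 1)/2) = 0.509226 rad = 29.176°
axis k = ((R−Rᵀ)₃₂, (R−Rᵀ)₁₃, (R−Rᵀ)₂₁) / (2 sinθ) = (+0.499012, -0.771794, +0.394109)
rvec = θ·k = (+0.254110, -0.393017, +0.200690)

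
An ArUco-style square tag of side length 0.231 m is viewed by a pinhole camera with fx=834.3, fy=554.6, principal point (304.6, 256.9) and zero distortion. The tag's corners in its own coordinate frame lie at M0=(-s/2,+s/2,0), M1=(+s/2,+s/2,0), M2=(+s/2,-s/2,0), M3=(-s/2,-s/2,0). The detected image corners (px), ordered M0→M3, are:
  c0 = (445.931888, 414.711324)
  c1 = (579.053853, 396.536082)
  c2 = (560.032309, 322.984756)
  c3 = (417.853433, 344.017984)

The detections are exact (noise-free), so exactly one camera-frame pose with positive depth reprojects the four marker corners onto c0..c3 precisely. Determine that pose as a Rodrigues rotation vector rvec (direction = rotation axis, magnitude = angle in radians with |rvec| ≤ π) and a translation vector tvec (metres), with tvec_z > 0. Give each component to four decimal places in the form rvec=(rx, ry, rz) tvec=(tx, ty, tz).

Intrinsics K: fx=834.3, fy=554.6, cx=304.6, cy=256.9
Marker side s = 0.231 m; corners in marker frame (Z=0):
  M0 = (-0.1155, +0.1155, 0)
  M1 = (+0.1155, +0.1155, 0)
  M2 = (+0.1155, -0.1155, 0)
  M3 = (-0.1155, -0.1155, 0)
Detected image corners:
  c0 = (445.931888, 414.711324) px
  c1 = (579.053853, 396.536082) px
  c2 = (560.032309, 322.984756) px
  c3 = (417.853433, 344.017984) px
Planar DLT: solve 8×8 A·h = b for H (H[2,2]=1):
  H  [+550.17523 +252.47747 +500.41122]
  H  [-117.89055 +423.10389 +370.91480]
  H  [-0.08994 +0.30022 +1.00000]
B = K⁻¹H; ‖b₁‖=0.718716, ‖b₂‖=0.718716; λ = 2/(‖b₁‖+‖b₂‖) = 1.391370, sign → tz>0 ⇒ λ=+1.391370
r₁ = λ·B[:,0] = (+0.96322,-0.23780,-0.12514); r₂ = λ·B[:,1] = (+0.26855,+0.86798,+0.41772)
r₃ = r₁×r₂ = (+0.00929,-0.43596,+0.89992); SVD([r₁ r₂ r₃]) → R = UVᵀ:
  R  [+0.96322 +0.26855 +0.00929]
  R  [-0.23780 +0.86798 -0.43596]
  R  [-0.12514 +0.41772 +0.89992]
t = (+0.32656, +0.28604, +1.39137) m
tr R = 2.731120; θ = arccos((tr R − 1)/2) = 0.524529 rad = 30.053°
axis k = ((R−Rᵀ)₃₂, (R−Rᵀ)₁₃, (R−Rᵀ)₂₁) / (2 sinθ) = (+0.852305, +0.134210, -0.505532)
rvec = θ·k = (+0.447059, +0.070397, -0.265167)

rvec=(0.4471, 0.0704, -0.2652) tvec=(0.3266, 0.2860, 1.3914)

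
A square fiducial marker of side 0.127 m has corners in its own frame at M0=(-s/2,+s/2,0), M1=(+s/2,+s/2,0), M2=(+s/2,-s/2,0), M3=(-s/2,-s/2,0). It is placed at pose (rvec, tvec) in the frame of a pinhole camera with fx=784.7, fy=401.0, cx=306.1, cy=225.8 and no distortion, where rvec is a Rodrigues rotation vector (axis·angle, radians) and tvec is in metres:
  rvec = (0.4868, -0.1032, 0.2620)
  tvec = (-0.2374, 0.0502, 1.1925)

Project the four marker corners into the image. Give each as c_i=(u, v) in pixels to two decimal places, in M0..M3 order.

Intrinsics K: fx=784.7, fy=401.0, cx=306.1, cy=225.8
Marker side s = 0.127 m; corners in marker frame (Z=0):
  M0 = (-0.0635, +0.0635, 0)
  M1 = (+0.0635, +0.0635, 0)
  M2 = (+0.0635, -0.0635, 0)
  M3 = (-0.0635, -0.0635, 0)
rvec = (0.4868, -0.1032, 0.2620), |rvec| = θ = 0.56238 rad = 32.222°
Rodrigues: sinθ=0.53320, 1−cosθ=0.15401; R = I + sinθ·[k]× + (1−cosθ)·[k]×²:
    [+0.96139 -0.27287 -0.03574]
    [+0.22394 +0.85118 -0.47471]
    [+0.15995 +0.44838 +0.87942]
t = (-0.2374, 0.0502, 1.1925) m
M0: Pc = R·M0+t = (-0.31578, +0.09003, +1.21081); u = 784.7·(-0.31578)/1.21081 + 306.1 = 101.4536, v = 401.0·(+0.09003)/1.21081 + 225.8 = 255.6161
M1: Pc = R·M1+t = (-0.19368, +0.11847, +1.23113); u = 784.7·(-0.19368)/1.23113 + 306.1 = 182.6523, v = 401.0·(+0.11847)/1.23113 + 225.8 = 264.3877
M2: Pc = R·M2+t = (-0.15902, +0.01037, +1.17419); u = 784.7·(-0.15902)/1.17419 + 306.1 = 199.8249, v = 401.0·(+0.01037)/1.17419 + 225.8 = 229.3417
M3: Pc = R·M3+t = (-0.28112, -0.01807, +1.15387); u = 784.7·(-0.28112)/1.15387 + 306.1 = 114.9214, v = 401.0·(-0.01807)/1.15387 + 225.8 = 219.5202

c0=(101.45, 255.62) c1=(182.65, 264.39) c2=(199.82, 229.34) c3=(114.92, 219.52)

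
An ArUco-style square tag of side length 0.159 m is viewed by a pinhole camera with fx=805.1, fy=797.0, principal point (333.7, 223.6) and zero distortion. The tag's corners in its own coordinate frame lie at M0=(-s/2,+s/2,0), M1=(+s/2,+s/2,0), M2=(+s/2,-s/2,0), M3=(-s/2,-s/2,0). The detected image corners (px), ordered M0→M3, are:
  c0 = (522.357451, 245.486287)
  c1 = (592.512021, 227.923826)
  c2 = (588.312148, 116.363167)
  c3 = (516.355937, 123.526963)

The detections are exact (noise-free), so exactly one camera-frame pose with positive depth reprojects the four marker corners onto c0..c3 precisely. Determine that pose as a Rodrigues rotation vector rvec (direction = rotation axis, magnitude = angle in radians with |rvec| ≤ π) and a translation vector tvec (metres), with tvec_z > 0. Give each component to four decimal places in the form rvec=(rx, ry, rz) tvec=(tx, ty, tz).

Intrinsics K: fx=805.1, fy=797.0, cx=333.7, cy=223.6
Marker side s = 0.159 m; corners in marker frame (Z=0):
  M0 = (-0.0795, +0.0795, 0)
  M1 = (+0.0795, +0.0795, 0)
  M2 = (+0.0795, -0.0795, 0)
  M3 = (-0.0795, -0.0795, 0)
Detected image corners:
  c0 = (522.357451, 245.486287) px
  c1 = (592.512021, 227.923826) px
  c2 = (588.312148, 116.363167) px
  c3 = (516.355937, 123.526963) px
Planar DLT: solve 8×8 A·h = b for H (H[2,2]=1):
  H  [+764.59571 +97.49801 +556.52584]
  H  [+24.05630 +753.95740 +178.59297]
  H  [+0.57266 +0.11836 +1.00000]
B = K⁻¹H; ‖b₁‖=0.923245, ‖b₂‖=0.923245; λ = 2/(‖b₁‖+‖b₂‖) = 1.083136, sign → tz>0 ⇒ λ=+1.083136
r₁ = λ·B[:,0] = (+0.77155,-0.14132,+0.62027); r₂ = λ·B[:,1] = (+0.07803,+0.98867,+0.12820)
r₃ = r₁×r₂ = (-0.63136,-0.05051,+0.77384); SVD([r₁ r₂ r₃]) → R = UVᵀ:
  R  [+0.77155 +0.07803 -0.63136]
  R  [-0.14132 +0.98867 -0.05051]
  R  [+0.62027 +0.12820 +0.77384]
t = (+0.29978, -0.06117, +1.08314) m
tr R = 2.534070; θ = arccos((tr R − 1)/2) = 0.696589 rad = 39.912°
axis k = ((R−Rᵀ)₃₂, (R−Rᵀ)₁₃, (R−Rᵀ)₂₁) / (2 sinθ) = (+0.139270, -0.975388, -0.170943)
rvec = θ·k = (+0.097014, -0.679445, -0.119077)

rvec=(0.0970, -0.6794, -0.1191) tvec=(0.2998, -0.0612, 1.0831)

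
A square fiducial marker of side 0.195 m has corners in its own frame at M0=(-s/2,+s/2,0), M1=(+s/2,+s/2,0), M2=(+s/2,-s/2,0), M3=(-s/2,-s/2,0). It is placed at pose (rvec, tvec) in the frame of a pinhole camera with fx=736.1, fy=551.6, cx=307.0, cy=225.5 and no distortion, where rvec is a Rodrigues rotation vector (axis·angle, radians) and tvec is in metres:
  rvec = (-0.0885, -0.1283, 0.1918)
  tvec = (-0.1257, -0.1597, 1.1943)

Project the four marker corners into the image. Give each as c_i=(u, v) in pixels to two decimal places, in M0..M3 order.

c0=(157.28, 186.27) c1=(277.00, 204.61) c2=(299.24, 118.42) c3=(181.90, 98.71)

Intrinsics K: fx=736.1, fy=551.6, cx=307.0, cy=225.5
Marker side s = 0.195 m; corners in marker frame (Z=0):
  M0 = (-0.0975, +0.0975, 0)
  M1 = (+0.0975, +0.0975, 0)
  M2 = (+0.0975, -0.0975, 0)
  M3 = (-0.0975, -0.0975, 0)
rvec = (-0.0885, -0.1283, 0.1918), |rvec| = θ = 0.24714 rad = 14.160°
Rodrigues: sinθ=0.24464, 1−cosθ=0.03039; R = I + sinθ·[k]× + (1−cosθ)·[k]×²:
    [+0.97351 -0.18420 -0.13544]
    [+0.19550 +0.97780 +0.07536]
    [+0.11855 -0.09984 +0.98792]
t = (-0.1257, -0.1597, 1.1943) m
M0: Pc = R·M0+t = (-0.23858, -0.08343, +1.17301); u = 736.1·(-0.23858)/1.17301 + 307.0 = 157.2849, v = 551.6·(-0.08343)/1.17301 + 225.5 = 186.2696
M1: Pc = R·M1+t = (-0.04874, -0.04530, +1.19612); u = 736.1·(-0.04874)/1.19612 + 307.0 = 277.0036, v = 551.6·(-0.04530)/1.19612 + 225.5 = 204.6084
M2: Pc = R·M2+t = (-0.01282, -0.23597, +1.21559); u = 736.1·(-0.01282)/1.21559 + 307.0 = 299.2353, v = 551.6·(-0.23597)/1.21559 + 225.5 = 118.4219
M3: Pc = R·M3+t = (-0.20266, -0.27410, +1.19248); u = 736.1·(-0.20266)/1.19248 + 307.0 = 181.9022, v = 551.6·(-0.27410)/1.19248 + 225.5 = 98.7116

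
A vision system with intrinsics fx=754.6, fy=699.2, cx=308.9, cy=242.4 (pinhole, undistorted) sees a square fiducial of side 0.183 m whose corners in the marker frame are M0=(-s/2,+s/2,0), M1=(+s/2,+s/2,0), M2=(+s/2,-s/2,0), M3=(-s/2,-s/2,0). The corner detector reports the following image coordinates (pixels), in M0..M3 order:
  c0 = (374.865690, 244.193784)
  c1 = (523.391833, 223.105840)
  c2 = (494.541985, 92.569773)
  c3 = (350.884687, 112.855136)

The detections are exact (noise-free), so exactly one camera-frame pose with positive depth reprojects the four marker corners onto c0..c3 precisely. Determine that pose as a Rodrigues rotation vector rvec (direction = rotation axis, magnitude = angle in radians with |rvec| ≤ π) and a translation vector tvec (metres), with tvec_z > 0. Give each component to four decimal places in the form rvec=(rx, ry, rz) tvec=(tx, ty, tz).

Intrinsics K: fx=754.6, fy=699.2, cx=308.9, cy=242.4
Marker side s = 0.183 m; corners in marker frame (Z=0):
  M0 = (-0.0915, +0.0915, 0)
  M1 = (+0.0915, +0.0915, 0)
  M2 = (+0.0915, -0.0915, 0)
  M3 = (-0.0915, -0.0915, 0)
Detected image corners:
  c0 = (374.865690, 244.193784) px
  c1 = (523.391833, 223.105840) px
  c2 = (494.541985, 92.569773) px
  c3 = (350.884687, 112.855136) px
Planar DLT: solve 8×8 A·h = b for H (H[2,2]=1):
  H  [+800.09405 +64.60190 +435.73064]
  H  [-112.23299 +684.73560 +167.08087]
  H  [+0.00459 -0.18295 +1.00000]
B = K⁻¹H; ‖b₁‖=1.070762, ‖b₂‖=1.070762; λ = 2/(‖b₁‖+‖b₂‖) = 0.933914, sign → tz>0 ⇒ λ=+0.933914
r₁ = λ·B[:,0] = (+0.98846,-0.15139,+0.00429); r₂ = λ·B[:,1] = (+0.14989,+0.97383,-0.17086)
r₃ = r₁×r₂ = (+0.02169,+0.16953,+0.98529); SVD([r₁ r₂ r₃]) → R = UVᵀ:
  R  [+0.98846 +0.14989 +0.02169]
  R  [-0.15139 +0.97383 +0.16953]
  R  [+0.00429 -0.17086 +0.98529]
t = (+0.15697, -0.10060, +0.93391) m
tr R = 2.947578; θ = arccos((tr R − 1)/2) = 0.229462 rad = 13.147°
axis k = ((R−Rᵀ)₃₂, (R−Rᵀ)₁₃, (R−Rᵀ)₂₁) / (2 sinθ) = (-0.748252, +0.038258, -0.662310)
rvec = θ·k = (-0.171695, +0.008779, -0.151975)

rvec=(-0.1717, 0.0088, -0.1520) tvec=(0.1570, -0.1006, 0.9339)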